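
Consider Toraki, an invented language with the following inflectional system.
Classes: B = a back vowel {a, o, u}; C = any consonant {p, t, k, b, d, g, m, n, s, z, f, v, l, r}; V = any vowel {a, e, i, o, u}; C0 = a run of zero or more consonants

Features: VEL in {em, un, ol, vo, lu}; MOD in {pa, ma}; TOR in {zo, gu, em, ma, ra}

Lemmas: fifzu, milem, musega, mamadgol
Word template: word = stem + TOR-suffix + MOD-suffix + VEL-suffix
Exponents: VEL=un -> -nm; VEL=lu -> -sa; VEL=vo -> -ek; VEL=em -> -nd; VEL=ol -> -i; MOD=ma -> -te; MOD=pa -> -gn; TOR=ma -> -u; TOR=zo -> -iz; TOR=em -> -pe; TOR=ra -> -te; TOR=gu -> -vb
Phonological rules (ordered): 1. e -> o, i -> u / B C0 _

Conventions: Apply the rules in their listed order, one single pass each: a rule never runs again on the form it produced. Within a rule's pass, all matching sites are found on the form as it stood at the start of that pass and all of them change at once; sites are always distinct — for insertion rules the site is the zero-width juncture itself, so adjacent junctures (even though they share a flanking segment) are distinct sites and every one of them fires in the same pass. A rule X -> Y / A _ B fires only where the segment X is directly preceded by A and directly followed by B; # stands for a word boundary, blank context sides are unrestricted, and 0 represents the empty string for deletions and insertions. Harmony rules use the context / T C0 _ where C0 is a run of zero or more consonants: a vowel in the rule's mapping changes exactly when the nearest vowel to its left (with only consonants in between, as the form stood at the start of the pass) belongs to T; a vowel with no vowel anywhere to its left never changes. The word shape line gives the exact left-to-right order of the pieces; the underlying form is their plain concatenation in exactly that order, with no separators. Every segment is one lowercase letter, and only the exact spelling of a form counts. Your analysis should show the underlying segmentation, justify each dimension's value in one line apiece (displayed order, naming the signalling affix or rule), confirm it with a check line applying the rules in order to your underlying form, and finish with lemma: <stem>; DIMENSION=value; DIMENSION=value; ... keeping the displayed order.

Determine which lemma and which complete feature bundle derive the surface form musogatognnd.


underlying: musega-te-gn-nd
VEL=em - signalled by the affix -nd
MOD=pa - signalled by the affix -gn
TOR=ra - signalled by the affix -te
check: musegategnnd -> musogatognnd
lemma: musega; VEL=em; MOD=pa; TOR=ra


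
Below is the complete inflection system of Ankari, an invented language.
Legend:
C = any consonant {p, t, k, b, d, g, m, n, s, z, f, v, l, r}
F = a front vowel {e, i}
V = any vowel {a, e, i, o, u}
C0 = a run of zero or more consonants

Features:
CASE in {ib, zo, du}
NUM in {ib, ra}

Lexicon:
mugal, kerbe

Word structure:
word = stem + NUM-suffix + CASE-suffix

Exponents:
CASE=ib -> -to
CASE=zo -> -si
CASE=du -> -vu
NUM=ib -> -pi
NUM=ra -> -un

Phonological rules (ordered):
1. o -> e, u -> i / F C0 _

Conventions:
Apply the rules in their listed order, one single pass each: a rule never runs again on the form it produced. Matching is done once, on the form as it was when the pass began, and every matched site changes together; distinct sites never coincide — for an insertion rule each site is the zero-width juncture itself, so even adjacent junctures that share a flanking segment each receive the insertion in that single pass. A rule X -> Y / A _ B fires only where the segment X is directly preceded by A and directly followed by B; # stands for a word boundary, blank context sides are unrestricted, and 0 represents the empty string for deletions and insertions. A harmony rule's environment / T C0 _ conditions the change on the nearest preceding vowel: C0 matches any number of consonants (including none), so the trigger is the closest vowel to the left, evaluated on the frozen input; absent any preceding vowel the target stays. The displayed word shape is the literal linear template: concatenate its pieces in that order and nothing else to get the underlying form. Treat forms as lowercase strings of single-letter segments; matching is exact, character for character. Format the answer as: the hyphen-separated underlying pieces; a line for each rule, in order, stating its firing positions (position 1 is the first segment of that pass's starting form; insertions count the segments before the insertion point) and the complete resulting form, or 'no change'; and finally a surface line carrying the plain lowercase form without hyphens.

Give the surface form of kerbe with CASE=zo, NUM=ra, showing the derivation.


underlying: kerbe-un-si
1. o -> e, u -> i / F C0 _: fires at position(s) 6: kerbeinsi
surface: kerbeinsi


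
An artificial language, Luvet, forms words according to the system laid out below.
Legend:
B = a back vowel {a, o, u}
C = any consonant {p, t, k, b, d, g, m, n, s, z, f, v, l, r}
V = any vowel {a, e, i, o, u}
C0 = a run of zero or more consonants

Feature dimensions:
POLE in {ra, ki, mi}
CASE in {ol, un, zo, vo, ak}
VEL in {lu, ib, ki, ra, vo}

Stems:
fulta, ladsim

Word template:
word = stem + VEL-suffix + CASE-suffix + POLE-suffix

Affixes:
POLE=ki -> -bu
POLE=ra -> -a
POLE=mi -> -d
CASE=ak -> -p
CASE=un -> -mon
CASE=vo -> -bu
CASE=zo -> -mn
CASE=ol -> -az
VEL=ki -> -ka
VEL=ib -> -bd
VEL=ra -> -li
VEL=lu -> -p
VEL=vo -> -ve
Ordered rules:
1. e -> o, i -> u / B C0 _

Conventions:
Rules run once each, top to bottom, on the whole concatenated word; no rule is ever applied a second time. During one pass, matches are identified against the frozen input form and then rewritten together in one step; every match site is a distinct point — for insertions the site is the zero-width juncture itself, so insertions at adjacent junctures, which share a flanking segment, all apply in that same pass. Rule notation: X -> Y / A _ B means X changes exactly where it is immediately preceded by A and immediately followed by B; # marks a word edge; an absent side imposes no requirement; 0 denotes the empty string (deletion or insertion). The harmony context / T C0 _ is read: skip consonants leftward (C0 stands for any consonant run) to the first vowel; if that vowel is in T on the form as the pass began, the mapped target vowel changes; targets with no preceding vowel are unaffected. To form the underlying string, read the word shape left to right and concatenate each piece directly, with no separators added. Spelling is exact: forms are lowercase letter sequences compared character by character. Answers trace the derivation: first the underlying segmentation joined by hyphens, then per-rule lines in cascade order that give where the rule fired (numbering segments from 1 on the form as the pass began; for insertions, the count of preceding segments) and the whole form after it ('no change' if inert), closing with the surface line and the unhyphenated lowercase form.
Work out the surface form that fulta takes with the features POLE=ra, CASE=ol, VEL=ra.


underlying: fulta-li-az-a
1. e -> o, i -> u / B C0 _: fires at position(s) 7: fultaluaza
surface: fultaluaza


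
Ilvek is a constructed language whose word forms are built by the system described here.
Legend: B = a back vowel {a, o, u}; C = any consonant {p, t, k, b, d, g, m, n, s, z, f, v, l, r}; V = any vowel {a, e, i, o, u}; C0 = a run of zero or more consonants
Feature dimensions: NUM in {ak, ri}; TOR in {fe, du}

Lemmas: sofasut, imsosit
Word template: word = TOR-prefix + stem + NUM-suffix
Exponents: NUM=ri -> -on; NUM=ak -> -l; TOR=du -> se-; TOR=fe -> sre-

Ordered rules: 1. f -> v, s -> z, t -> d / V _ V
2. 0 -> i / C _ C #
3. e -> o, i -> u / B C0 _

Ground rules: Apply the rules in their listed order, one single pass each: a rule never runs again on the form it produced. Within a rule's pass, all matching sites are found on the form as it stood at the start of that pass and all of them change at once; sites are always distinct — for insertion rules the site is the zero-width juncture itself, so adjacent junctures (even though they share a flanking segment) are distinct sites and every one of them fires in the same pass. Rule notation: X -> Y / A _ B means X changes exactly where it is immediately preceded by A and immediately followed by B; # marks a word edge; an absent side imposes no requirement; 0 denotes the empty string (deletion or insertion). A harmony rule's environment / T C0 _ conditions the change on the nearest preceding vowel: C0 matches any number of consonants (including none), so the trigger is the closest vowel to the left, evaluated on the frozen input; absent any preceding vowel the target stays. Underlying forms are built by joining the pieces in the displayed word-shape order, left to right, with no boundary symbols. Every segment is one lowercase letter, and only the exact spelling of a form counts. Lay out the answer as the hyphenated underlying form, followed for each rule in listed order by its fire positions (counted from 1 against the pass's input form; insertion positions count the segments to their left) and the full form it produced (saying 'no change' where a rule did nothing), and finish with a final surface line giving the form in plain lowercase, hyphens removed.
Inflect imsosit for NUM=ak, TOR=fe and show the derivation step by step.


underlying: sre-imsosit-l
1. f -> v, s -> z, t -> d / V _ V: fires at position(s) 8: sreimsozitl
2. 0 -> i / C _ C #: inserts after position(s) 10: sreimsozitil
3. e -> o, i -> u / B C0 _: fires at position(s) 9: sreimsozutil
surface: sreimsozutil


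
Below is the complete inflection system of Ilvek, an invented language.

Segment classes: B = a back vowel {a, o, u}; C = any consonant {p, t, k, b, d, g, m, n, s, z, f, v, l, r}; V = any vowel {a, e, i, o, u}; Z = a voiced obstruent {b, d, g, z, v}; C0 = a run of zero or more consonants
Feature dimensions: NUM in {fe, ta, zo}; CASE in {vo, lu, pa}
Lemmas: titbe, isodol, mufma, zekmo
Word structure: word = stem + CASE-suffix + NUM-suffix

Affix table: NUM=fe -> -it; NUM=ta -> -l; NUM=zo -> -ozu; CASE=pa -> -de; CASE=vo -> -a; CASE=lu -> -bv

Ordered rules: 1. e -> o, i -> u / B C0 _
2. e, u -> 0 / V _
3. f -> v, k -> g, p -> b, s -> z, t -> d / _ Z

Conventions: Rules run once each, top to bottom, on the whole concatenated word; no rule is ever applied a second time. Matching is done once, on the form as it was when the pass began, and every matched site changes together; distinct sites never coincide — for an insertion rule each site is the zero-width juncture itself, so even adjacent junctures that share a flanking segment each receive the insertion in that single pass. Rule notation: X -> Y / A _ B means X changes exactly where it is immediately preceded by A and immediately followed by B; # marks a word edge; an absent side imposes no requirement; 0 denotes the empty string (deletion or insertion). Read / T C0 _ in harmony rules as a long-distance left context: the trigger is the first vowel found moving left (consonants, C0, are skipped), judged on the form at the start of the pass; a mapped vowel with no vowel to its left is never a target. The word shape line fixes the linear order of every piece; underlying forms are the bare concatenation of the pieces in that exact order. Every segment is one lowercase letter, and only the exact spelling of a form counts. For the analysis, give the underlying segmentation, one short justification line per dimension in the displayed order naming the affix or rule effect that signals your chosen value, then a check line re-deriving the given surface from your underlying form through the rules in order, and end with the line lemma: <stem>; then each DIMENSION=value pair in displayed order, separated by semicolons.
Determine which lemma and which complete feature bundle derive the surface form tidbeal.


underlying: titbe-a-l
NUM=ta - signalled by the affix -l
CASE=vo - signalled by the affix -a
check: titbeal -> titbeal -> titbeal -> tidbeal
lemma: titbe; NUM=ta; CASE=vo


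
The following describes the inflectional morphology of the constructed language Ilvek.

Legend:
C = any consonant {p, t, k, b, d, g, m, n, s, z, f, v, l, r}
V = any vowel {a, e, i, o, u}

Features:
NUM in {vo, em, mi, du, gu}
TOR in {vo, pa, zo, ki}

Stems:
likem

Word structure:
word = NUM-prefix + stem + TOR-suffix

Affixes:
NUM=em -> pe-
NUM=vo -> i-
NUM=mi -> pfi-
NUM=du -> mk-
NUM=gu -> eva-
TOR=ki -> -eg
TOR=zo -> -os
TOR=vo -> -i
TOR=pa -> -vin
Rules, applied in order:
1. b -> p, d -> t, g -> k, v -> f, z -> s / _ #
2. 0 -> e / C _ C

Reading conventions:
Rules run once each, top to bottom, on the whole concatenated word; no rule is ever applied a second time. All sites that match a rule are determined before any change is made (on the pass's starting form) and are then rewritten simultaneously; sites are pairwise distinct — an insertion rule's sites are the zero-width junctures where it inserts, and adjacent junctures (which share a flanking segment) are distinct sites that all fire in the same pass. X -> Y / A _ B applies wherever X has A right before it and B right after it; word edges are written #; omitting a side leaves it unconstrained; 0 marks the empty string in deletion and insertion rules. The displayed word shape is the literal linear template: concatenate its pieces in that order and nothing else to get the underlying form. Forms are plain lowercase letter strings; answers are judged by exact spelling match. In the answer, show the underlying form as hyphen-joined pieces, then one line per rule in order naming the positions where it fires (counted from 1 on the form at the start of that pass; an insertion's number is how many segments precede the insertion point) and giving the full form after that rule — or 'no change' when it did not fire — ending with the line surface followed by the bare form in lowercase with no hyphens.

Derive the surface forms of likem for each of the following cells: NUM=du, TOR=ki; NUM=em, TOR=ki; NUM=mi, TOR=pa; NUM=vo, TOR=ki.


cell NUM=du, TOR=ki:
underlying: mk-likem-eg
1. b -> p, d -> t, g -> k, v -> f, z -> s / _ #: fires at position(s) 9: mklikemek
2. 0 -> e / C _ C: inserts after position(s) 1, 2: mekelikemek
surface: mekelikemek

cell NUM=em, TOR=ki:
underlying: pe-likem-eg
1. b -> p, d -> t, g -> k, v -> f, z -> s / _ #: fires at position(s) 9: pelikemek
2. 0 -> e / C _ C: no change
surface: pelikemek

cell NUM=mi, TOR=pa:
underlying: pfi-likem-vin
1. b -> p, d -> t, g -> k, v -> f, z -> s / _ #: no change
2. 0 -> e / C _ C: inserts after position(s) 1, 8: pefilikemevin
surface: pefilikemevin

cell NUM=vo, TOR=ki:
underlying: i-likem-eg
1. b -> p, d -> t, g -> k, v -> f, z -> s / _ #: fires at position(s) 8: ilikemek
2. 0 -> e / C _ C: no change
surface: ilikemek


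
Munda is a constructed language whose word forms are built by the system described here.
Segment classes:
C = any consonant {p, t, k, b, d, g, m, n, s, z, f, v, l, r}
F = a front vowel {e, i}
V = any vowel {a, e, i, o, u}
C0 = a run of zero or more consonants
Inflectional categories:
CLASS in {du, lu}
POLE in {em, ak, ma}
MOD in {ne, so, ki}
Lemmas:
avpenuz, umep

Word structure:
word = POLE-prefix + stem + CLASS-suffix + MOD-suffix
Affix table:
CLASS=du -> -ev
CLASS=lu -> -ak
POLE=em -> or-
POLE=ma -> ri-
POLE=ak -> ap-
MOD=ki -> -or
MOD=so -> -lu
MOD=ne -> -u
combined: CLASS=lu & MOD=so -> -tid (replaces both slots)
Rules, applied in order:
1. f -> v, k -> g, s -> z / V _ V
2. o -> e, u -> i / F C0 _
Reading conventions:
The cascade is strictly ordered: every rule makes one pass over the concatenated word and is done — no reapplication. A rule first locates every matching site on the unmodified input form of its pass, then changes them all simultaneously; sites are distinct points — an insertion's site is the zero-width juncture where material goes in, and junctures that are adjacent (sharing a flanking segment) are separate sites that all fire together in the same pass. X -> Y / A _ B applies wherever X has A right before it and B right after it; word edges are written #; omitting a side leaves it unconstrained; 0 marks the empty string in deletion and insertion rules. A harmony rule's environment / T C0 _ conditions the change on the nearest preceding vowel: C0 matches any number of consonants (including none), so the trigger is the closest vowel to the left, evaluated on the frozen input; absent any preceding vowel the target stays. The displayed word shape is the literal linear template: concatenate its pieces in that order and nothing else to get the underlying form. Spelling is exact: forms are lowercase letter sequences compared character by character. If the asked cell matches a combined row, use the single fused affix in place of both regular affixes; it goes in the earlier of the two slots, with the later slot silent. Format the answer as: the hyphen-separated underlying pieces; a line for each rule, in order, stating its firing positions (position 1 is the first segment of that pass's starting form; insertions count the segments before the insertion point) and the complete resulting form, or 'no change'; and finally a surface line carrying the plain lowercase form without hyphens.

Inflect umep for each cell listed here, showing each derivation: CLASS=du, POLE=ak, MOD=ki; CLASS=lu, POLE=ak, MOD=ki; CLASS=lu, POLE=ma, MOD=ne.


cell CLASS=du, POLE=ak, MOD=ki:
underlying: ap-umep-ev-or
1. f -> v, k -> g, s -> z / V _ V: no change
2. o -> e, u -> i / F C0 _: fires at position(s) 9: apumepever
surface: apumepever

cell CLASS=lu, POLE=ak, MOD=ki:
underlying: ap-umep-ak-or
1. f -> v, k -> g, s -> z / V _ V: fires at position(s) 8: apumepagor
2. o -> e, u -> i / F C0 _: no change
surface: apumepagor

cell CLASS=lu, POLE=ma, MOD=ne:
underlying: ri-umep-ak-u
1. f -> v, k -> g, s -> z / V _ V: fires at position(s) 8: riumepagu
2. o -> e, u -> i / F C0 _: fires at position(s) 3: riimepagu
surface: riimepagu


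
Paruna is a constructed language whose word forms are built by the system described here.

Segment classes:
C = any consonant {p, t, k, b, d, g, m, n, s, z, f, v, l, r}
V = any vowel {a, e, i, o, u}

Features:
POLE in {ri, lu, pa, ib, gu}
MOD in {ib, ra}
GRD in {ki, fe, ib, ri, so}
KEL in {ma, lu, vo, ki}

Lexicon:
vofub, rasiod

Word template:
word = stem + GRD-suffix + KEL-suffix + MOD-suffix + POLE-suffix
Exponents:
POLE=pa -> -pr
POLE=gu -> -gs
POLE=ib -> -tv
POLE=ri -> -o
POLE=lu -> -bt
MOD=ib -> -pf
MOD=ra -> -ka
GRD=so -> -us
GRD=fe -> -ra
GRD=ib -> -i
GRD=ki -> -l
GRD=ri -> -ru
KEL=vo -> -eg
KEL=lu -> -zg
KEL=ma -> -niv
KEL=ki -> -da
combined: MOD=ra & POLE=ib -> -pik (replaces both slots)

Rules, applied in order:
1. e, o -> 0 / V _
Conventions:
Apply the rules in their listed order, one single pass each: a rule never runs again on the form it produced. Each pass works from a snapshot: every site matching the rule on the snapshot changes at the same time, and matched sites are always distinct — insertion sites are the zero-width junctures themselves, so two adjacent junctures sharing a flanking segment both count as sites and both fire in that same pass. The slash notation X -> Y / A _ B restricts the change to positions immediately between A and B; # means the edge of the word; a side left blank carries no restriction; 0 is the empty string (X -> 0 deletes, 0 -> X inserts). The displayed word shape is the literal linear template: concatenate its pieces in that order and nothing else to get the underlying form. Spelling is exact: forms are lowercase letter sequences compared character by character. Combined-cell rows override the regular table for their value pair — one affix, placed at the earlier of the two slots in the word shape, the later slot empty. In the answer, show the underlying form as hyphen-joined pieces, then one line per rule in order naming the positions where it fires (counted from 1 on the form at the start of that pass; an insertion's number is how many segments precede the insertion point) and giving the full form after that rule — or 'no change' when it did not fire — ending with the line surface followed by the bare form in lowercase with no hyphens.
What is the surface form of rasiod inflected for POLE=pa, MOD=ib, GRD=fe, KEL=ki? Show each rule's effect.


underlying: rasiod-ra-da-pf-pr
1. e, o -> 0 / V _: fires at position(s) 5: rasidradapfpr
surface: rasidradapfpr


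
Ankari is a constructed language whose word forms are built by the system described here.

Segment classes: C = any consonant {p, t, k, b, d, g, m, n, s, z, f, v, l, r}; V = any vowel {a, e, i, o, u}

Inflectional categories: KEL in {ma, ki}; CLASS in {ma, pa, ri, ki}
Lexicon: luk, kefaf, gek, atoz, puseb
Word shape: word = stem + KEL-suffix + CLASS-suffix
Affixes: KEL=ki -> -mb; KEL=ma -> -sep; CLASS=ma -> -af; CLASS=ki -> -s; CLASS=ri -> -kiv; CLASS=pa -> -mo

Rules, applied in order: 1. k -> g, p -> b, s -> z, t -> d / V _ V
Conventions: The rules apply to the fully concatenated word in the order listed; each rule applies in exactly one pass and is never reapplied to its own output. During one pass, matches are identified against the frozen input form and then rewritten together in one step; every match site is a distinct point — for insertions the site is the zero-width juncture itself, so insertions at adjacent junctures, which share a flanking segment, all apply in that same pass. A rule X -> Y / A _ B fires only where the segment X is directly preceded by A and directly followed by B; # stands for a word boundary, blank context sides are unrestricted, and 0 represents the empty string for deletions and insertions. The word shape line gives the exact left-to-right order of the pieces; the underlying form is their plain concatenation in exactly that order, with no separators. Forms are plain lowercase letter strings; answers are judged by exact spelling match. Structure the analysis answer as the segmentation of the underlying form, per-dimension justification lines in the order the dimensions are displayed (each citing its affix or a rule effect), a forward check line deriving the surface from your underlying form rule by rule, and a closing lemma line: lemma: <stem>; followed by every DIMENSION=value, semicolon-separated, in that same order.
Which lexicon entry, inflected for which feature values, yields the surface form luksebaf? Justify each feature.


underlying: luk-sep-af
KEL=ma - signalled by the affix -sep
CLASS=ma - signalled by the affix -af
check: luksepaf -> luksebaf
lemma: luk; KEL=ma; CLASS=ma


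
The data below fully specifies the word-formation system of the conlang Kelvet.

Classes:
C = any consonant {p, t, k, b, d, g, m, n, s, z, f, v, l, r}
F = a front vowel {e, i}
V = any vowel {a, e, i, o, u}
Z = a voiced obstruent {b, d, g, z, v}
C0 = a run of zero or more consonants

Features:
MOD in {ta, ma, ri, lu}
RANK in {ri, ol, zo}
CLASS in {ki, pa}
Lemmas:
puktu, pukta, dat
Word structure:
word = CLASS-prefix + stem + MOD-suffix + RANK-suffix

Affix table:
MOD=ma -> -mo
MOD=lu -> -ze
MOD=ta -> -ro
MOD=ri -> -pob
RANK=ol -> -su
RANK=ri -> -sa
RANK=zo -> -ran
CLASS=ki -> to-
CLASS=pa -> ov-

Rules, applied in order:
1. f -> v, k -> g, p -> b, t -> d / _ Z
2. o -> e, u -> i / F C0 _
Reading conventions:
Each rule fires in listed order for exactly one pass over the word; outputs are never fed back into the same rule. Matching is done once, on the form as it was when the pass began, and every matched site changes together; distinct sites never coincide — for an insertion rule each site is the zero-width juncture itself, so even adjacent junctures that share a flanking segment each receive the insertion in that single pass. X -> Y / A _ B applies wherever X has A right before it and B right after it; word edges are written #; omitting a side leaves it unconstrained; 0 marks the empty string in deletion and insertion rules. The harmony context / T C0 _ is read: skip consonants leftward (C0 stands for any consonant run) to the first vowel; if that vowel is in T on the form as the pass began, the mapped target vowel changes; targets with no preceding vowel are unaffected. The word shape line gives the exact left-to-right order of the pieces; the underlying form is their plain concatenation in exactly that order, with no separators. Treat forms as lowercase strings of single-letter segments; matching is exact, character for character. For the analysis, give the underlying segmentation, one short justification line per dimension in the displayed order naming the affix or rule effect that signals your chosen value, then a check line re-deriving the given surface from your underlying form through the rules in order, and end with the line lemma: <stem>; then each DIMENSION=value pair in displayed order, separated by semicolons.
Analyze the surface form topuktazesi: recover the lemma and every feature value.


underlying: to-pukta-ze-su
MOD=lu - signalled by the affix -ze
RANK=ol - signalled by the affix -su
CLASS=ki - signalled by the affix to-
check: topuktazesu -> topuktazesu -> topuktazesi
lemma: pukta; MOD=lu; RANK=ol; CLASS=ki


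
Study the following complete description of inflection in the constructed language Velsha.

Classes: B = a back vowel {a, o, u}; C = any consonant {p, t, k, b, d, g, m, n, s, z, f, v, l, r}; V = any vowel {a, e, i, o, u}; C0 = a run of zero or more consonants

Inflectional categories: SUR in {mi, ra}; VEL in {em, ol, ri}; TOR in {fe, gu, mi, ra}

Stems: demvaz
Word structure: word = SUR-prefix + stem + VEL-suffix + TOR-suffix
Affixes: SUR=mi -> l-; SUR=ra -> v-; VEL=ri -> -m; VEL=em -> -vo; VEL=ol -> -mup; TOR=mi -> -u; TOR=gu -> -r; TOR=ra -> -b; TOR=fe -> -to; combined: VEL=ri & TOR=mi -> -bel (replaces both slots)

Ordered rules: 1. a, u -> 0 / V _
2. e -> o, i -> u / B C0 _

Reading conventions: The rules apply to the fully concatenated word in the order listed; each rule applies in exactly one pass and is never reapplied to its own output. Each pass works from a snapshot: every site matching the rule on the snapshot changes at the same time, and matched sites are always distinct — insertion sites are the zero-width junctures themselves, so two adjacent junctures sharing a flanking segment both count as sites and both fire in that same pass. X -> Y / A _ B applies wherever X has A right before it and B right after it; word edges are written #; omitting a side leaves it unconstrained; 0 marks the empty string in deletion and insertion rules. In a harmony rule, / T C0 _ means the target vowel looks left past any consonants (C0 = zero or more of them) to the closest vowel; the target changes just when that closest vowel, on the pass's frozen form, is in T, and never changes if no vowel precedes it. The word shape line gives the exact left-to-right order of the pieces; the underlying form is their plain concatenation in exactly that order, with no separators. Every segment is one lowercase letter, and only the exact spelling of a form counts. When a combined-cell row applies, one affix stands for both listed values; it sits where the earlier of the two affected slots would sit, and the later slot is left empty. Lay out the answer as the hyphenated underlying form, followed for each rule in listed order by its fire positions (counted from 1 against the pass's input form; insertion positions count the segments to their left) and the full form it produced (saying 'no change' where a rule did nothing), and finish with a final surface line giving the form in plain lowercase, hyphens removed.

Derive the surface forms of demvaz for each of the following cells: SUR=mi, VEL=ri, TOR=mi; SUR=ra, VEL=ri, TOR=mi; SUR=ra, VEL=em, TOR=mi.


cell SUR=mi, VEL=ri, TOR=mi:
underlying: l-demvaz-bel
1. a, u -> 0 / V _: no change
2. e -> o, i -> u / B C0 _: fires at position(s) 9: ldemvazbol
surface: ldemvazbol

cell SUR=ra, VEL=ri, TOR=mi:
underlying: v-demvaz-bel
1. a, u -> 0 / V _: no change
2. e -> o, i -> u / B C0 _: fires at position(s) 9: vdemvazbol
surface: vdemvazbol

cell SUR=ra, VEL=em, TOR=mi:
underlying: v-demvaz-vo-u
1. a, u -> 0 / V _: fires at position(s) 10: vdemvazvo
2. e -> o, i -> u / B C0 _: no change
surface: vdemvazvo


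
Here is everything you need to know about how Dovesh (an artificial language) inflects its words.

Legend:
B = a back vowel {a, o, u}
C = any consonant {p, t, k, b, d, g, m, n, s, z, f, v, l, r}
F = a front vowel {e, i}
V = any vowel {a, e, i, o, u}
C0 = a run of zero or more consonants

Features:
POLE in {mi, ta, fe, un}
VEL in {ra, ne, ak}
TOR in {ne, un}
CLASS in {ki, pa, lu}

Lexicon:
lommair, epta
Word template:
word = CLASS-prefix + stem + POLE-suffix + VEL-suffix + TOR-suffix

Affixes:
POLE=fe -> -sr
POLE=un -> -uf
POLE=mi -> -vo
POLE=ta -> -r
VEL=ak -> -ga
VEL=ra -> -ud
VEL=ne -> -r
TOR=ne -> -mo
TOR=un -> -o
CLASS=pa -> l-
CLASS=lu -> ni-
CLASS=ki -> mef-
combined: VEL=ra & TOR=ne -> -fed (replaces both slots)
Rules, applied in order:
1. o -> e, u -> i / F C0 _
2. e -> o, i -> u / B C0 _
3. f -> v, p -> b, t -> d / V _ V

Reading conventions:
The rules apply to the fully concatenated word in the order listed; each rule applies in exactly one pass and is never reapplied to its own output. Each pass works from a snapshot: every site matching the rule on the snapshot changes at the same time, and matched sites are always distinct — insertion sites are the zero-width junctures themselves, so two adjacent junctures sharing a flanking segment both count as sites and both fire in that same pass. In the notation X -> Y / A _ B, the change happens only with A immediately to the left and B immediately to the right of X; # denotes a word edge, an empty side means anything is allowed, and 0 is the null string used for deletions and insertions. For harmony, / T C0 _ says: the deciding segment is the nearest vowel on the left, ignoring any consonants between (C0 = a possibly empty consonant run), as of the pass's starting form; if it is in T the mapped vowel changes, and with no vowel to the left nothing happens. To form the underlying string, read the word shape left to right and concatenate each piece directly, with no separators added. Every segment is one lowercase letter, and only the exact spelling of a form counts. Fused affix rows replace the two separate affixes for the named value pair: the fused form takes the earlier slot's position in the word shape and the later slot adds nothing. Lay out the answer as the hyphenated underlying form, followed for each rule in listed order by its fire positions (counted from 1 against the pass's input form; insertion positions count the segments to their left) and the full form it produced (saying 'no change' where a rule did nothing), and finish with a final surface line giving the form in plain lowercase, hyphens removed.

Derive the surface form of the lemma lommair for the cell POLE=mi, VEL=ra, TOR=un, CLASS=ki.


underlying: mef-lommair-vo-ud-o
1. o -> e, u -> i / F C0 _: fires at position(s) 5, 12: meflemmairveudo
2. e -> o, i -> u / B C0 _: fires at position(s) 9: meflemmaurveudo
3. f -> v, p -> b, t -> d / V _ V: no change
surface: meflemmaurveudo


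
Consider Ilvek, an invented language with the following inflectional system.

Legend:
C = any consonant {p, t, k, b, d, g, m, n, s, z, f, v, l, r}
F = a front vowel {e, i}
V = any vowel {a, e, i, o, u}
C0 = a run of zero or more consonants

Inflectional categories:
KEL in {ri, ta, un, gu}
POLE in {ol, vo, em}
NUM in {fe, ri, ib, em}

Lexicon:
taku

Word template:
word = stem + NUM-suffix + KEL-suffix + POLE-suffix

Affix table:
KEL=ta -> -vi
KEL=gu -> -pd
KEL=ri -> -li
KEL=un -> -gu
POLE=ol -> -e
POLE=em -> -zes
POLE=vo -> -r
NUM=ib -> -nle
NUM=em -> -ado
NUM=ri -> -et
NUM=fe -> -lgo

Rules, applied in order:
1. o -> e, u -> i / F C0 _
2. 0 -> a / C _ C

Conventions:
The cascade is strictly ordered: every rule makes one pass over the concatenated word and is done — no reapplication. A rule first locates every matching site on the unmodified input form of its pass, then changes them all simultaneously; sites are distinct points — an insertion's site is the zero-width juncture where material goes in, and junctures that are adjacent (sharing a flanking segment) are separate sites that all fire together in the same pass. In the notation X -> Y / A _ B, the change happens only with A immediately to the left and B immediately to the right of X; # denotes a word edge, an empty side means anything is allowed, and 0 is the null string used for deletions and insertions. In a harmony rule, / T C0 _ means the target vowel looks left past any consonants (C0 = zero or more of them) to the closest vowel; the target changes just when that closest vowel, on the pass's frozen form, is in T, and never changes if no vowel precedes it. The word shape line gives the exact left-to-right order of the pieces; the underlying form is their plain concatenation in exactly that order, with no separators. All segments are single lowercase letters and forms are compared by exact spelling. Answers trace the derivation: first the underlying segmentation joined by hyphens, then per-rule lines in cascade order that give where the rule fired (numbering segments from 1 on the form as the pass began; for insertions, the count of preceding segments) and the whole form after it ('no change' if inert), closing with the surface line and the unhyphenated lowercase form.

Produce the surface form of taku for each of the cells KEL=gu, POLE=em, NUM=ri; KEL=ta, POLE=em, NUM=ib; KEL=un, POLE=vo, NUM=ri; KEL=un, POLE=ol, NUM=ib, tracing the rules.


cell KEL=gu, POLE=em, NUM=ri:
underlying: taku-et-pd-zes
1. o -> e, u -> i / F C0 _: no change
2. 0 -> a / C _ C: inserts after position(s) 6, 7, 8: takuetapadazes
surface: takuetapadazes

cell KEL=ta, POLE=em, NUM=ib:
underlying: taku-nle-vi-zes
1. o -> e, u -> i / F C0 _: no change
2. 0 -> a / C _ C: inserts after position(s) 5: takunalevizes
surface: takunalevizes

cell KEL=un, POLE=vo, NUM=ri:
underlying: taku-et-gu-r
1. o -> e, u -> i / F C0 _: fires at position(s) 8: takuetgir
2. 0 -> a / C _ C: inserts after position(s) 6: takuetagir
surface: takuetagir

cell KEL=un, POLE=ol, NUM=ib:
underlying: taku-nle-gu-e
1. o -> e, u -> i / F C0 _: fires at position(s) 9: takunlegie
2. 0 -> a / C _ C: inserts after position(s) 5: takunalegie
surface: takunalegie


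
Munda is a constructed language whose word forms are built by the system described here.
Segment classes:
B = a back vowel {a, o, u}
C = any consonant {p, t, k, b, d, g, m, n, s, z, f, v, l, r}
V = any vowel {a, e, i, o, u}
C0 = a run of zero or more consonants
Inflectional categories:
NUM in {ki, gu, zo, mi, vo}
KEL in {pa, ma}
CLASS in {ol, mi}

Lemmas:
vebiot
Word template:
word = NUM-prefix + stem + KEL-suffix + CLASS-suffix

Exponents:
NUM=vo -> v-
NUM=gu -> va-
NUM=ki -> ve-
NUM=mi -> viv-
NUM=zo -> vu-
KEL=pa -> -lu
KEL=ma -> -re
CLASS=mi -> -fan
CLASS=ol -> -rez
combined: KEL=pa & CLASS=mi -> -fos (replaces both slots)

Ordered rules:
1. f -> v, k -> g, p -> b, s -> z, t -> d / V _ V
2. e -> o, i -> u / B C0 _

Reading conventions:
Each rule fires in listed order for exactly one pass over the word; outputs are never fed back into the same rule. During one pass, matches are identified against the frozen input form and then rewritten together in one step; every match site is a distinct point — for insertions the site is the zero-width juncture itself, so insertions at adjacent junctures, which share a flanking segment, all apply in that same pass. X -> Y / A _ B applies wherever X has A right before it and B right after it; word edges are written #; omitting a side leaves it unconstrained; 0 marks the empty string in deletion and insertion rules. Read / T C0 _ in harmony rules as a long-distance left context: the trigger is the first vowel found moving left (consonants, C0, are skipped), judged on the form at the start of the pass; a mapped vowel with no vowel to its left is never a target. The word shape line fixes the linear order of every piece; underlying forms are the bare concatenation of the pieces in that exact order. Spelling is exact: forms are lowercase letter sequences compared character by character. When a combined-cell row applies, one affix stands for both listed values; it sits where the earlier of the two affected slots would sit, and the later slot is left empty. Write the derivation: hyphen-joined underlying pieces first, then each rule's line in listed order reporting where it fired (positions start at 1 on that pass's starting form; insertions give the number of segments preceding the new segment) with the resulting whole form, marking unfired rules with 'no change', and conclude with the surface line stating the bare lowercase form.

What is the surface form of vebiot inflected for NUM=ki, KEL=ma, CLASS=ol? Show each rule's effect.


underlying: ve-vebiot-re-rez
1. f -> v, k -> g, p -> b, s -> z, t -> d / V _ V: no change
2. e -> o, i -> u / B C0 _: fires at position(s) 10: vevebiotrorez
surface: vevebiotrorez


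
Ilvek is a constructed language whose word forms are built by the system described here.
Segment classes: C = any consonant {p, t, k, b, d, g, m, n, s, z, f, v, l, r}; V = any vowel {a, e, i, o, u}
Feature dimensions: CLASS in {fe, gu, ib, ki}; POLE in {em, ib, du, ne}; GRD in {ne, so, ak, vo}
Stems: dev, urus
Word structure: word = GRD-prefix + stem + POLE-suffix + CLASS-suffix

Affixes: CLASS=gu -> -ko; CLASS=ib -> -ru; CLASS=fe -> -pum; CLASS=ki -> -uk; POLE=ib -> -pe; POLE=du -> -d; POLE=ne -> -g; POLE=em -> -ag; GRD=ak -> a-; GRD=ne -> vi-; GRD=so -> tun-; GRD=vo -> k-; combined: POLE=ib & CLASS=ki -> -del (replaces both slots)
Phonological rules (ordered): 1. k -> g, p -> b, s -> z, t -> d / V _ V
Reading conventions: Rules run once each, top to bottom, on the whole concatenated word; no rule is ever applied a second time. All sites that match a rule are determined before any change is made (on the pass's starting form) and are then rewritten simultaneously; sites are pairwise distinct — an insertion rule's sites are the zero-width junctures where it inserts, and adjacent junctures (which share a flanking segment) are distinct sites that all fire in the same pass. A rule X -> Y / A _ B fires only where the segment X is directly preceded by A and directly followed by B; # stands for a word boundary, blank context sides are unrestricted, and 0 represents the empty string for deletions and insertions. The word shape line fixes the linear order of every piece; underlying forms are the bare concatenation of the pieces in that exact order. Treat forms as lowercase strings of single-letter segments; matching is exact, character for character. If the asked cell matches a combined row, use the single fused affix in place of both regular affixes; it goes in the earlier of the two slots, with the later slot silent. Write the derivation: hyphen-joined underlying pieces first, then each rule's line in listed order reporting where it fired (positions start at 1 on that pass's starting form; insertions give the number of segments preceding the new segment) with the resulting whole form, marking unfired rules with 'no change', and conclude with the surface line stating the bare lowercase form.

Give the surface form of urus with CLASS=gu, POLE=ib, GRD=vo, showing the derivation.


underlying: k-urus-pe-ko
1. k -> g, p -> b, s -> z, t -> d / V _ V: fires at position(s) 8: kuruspego
surface: kuruspego


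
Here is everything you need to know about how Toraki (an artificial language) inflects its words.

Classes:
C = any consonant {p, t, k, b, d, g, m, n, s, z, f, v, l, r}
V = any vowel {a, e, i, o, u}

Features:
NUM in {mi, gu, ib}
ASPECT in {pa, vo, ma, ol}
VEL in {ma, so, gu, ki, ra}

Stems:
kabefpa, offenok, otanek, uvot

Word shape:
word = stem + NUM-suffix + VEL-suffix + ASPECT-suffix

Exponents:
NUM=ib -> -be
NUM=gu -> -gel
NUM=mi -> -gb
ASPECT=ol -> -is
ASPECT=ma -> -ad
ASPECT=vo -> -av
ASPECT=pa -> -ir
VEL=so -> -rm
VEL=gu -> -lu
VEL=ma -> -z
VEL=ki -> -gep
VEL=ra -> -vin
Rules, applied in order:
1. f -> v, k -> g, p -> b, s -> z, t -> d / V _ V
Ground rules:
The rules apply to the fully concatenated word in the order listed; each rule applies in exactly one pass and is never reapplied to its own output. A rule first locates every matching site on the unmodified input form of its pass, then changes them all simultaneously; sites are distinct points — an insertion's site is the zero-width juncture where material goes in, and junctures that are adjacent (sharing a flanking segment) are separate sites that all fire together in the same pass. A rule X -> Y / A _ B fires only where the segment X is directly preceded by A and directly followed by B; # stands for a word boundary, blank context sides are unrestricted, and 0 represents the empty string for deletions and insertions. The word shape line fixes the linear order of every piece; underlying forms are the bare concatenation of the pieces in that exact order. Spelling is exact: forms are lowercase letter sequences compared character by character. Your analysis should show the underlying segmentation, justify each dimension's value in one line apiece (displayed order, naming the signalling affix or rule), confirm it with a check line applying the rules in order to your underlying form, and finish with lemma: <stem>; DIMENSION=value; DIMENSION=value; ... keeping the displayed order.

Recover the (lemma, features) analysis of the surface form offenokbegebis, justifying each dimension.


underlying: offenok-be-gep-is
NUM=ib - signalled by the affix -be
ASPECT=ol - signalled by the affix -is
VEL=ki - signalled by the affix -gep
check: offenokbegepis -> offenokbegebis
lemma: offenok; NUM=ib; ASPECT=ol; VEL=ki
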